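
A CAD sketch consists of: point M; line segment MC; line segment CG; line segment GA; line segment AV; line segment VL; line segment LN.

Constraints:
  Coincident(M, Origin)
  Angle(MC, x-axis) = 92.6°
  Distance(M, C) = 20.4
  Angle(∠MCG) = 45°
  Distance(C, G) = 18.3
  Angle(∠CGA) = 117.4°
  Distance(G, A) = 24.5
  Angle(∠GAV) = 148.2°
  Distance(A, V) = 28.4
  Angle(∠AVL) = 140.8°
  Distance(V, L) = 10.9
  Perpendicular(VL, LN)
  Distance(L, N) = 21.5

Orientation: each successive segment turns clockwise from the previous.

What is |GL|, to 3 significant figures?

58.0

∠GAV = 148.2° gives AV at -137° from the x-axis; with |AV| = 28.4, V = (-14.5, -35.1). ∠AVL = 140.8° gives VL at -176° from the x-axis; with |VL| = 10.9, L = (-25.3, -35.8). Then |GL| = |L − G| = 58.0.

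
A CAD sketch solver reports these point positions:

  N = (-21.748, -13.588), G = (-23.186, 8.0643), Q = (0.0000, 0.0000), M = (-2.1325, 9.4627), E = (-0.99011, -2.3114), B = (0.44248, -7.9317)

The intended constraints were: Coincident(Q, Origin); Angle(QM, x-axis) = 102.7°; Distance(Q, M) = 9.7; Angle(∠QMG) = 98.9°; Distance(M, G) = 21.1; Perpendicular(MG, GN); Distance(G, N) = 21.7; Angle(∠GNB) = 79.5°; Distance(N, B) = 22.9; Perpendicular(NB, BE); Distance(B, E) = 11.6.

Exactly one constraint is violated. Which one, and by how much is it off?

Distance(B, E) = 11.6 — off by 5.80.

Q = (0.00, 0.00) ✓; QM at 102.7° ✓; |QM| = 9.700 ✓; ∠QMG = 98.90° ✓; |MG| = 21.10 ✓; ∠(MG, GN) = 90.00° ✓; |GN| = 21.70 ✓; ∠GNB = 79.50° ✓; |NB| = 22.90 ✓; ∠(NB, BE) = 90.00° ✓; |BE| = 5.800 ✗.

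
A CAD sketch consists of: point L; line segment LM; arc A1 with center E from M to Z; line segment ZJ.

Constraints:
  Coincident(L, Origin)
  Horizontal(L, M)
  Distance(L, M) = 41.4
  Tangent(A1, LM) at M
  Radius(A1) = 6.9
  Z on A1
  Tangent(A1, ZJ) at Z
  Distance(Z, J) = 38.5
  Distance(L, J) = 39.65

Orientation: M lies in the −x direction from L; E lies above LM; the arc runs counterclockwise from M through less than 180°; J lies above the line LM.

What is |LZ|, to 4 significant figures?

35.64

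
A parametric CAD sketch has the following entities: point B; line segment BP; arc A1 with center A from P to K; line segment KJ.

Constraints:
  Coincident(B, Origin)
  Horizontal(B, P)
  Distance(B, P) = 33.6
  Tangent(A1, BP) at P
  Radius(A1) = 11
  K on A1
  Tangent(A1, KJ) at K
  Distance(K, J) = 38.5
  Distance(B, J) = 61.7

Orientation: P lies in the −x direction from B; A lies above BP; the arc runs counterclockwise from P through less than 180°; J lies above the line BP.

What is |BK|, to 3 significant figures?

27.2

B is at the origin; B and P share the same y with |BP| = 33.6 and P on the −x side, so P = (-33.6, 0.00). Tangency of A1 to BP means the radius AP is perpendicular to BP, so A = P + (0, 11) = (-33.6, 11.0). Since AK ⟂ KJ (tangency), |AJ| = √(11.0² + 38.5²) = 40.0 regardless of where K sits on A1. So J lies on both circle(B, 61.7) and circle(A, 40.0); the above-BP intersection is J = (-34.7, 51.0). K is the foot of the tangent from J: K = (-23.1, 14.3).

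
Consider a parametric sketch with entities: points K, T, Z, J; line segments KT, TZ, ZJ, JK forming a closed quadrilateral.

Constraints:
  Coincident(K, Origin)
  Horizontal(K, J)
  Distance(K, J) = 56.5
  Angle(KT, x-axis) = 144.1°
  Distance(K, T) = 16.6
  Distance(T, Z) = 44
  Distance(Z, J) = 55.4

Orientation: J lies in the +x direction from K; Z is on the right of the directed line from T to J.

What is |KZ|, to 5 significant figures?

29.562

Checks: |TZ| = 44.00 ✓; |ZJ| = 55.40 ✓.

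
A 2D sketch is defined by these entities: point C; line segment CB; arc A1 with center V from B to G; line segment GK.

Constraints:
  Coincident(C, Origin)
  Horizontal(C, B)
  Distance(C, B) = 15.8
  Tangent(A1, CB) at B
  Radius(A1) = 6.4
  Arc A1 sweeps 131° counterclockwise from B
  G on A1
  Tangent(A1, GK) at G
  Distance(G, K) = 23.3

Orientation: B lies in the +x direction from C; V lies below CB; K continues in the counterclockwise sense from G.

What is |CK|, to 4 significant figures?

38.52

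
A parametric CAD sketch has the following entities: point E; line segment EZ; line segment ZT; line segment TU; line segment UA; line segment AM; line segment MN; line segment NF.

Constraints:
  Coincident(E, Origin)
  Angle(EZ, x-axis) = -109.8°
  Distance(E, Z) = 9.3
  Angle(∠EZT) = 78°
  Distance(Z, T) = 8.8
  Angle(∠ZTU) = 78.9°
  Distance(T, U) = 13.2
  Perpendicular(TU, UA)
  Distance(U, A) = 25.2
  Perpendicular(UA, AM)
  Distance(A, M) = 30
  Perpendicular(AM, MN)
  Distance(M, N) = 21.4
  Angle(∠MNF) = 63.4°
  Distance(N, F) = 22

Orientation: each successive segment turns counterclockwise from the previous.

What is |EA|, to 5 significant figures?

20.428

∠ZTU = 78.9° gives TU at 93.300° from the x-axis; with |TU| = 13.2, U = (4.8085, 3.2336). TU is perpendicular to UA, so UA runs at -176.70°; with |UA| = 25.2, A = (-20.350, 1.7830). Then |EA| = |A − E| = 20.428.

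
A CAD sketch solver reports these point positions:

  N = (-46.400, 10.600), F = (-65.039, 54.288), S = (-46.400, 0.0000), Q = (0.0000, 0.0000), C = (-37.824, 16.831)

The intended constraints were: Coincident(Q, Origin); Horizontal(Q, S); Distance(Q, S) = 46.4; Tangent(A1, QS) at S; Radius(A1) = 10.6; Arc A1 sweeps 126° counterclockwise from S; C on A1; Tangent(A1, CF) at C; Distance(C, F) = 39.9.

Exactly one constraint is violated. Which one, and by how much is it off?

Distance(C, F) = 39.9 — off by 6.40.

Q = (0.00, 0.00) ✓; Q.y = 0.00, S.y = 0.00 ✓; |QS| = 46.40 ✓; ∠(NS, SQ) = 90.00° ✓; |NS| = 10.60 ✓; bearing(N→C) − bearing(N→S) = 126.0° ✓; |NC| = 10.60 ✓; ∠(NC, CF) = 90.00° ✓; |CF| = 46.30 ✗.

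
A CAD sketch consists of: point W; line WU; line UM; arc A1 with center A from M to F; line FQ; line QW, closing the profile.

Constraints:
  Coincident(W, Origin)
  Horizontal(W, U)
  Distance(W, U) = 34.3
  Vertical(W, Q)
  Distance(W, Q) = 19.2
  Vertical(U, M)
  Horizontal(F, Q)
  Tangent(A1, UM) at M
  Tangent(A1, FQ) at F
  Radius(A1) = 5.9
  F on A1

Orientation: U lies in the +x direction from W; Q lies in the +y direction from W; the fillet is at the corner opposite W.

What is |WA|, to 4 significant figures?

31.36

WQ is vertical with |WQ| = 19.2 and Q on the +y side, so Q = (0.000, 19.20). The virtual corner opposite W is at (34.30, 19.20). Tangency of A1 to UM means the radius AM is perpendicular to UM and A1 meets FQ tangentially, so AF is at right angles to FQ, with radius 5.9, so the center A sits 5.9 in from both sides at A = (28.40, 13.30). Then |WA| = |A − W| = 31.36.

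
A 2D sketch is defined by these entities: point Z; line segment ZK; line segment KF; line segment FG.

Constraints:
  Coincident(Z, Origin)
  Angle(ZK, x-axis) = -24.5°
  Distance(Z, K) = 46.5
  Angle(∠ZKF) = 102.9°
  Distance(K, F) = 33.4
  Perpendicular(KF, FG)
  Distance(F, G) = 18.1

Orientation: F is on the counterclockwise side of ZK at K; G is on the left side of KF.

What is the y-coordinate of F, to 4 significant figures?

7.250

Z is at the origin; ZK runs at -24.5° with length 46.5, so K = 46.5·(cos -24.5°, sin -24.5°) = (42.31, -19.28). ∠ZKF = 102.9°, so KF runs at -24.5° + (180° − 102.9°) = 52.60° from the x-axis; with |KF| = 33.4, F = K + 33.4·(cos 52.60°, sin 52.60°) = (62.60, 7.250). So F.y = 7.250.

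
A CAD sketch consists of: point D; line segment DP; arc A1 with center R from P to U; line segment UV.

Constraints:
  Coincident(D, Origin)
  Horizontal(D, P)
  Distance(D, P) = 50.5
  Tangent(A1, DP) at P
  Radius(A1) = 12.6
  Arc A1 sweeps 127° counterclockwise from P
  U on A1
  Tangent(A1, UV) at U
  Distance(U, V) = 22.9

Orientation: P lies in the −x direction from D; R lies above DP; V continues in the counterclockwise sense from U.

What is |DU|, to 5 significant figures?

45.194

D is at the origin; DP is horizontal with |DP| = 50.5 and P on the −x side, so P = (-50.500, 0.0000). Tangency of A1 to DP means the radius RP is perpendicular to DP, so R = P + (0, 12.6) = (-50.500, 12.600). On A1, P sits at bearing -90° from R; a 127° counterclockwise sweep puts U at bearing 37°, so U = R + 12.6·(cos 37°, sin 37°) = (-40.437, 20.183). Then |DU| = |U − D| = 45.194.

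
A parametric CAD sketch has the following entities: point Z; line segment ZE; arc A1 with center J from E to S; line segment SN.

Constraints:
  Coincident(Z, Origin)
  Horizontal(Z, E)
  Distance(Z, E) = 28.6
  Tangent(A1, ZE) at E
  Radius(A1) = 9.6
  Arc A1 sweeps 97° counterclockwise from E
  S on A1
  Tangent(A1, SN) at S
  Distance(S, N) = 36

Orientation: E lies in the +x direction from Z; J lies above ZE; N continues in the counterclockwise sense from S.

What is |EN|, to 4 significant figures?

46.78

Z is at the origin; ZE is horizontal with |ZE| = 28.6 and E on the +x side, so E = (28.60, 0.000). Since A1 is tangent to ZE there, JE ⟂ ZE, so J = E + (0, 9.6) = (28.60, 9.600). On A1, E sits at bearing -90° from J; a 97° counterclockwise sweep puts S at bearing 7°, so S = J + 9.6·(cos 7°, sin 7°) = (38.13, 10.77). The tangent condition forces JS to be normal to SN, so SN runs along (−sin 7°, cos 7°); with |SN| = 36.0, N = (33.74, 46.50). Then |EN| = |N − E| = 46.78.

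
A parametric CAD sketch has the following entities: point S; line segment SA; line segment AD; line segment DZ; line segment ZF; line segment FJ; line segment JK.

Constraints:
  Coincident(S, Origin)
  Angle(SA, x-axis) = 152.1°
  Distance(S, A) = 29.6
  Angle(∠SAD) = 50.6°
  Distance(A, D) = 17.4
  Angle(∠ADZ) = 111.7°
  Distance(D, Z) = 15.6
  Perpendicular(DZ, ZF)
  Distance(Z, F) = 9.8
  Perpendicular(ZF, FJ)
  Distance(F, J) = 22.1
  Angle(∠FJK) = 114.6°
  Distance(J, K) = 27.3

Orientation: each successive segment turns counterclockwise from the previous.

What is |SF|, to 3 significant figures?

6.70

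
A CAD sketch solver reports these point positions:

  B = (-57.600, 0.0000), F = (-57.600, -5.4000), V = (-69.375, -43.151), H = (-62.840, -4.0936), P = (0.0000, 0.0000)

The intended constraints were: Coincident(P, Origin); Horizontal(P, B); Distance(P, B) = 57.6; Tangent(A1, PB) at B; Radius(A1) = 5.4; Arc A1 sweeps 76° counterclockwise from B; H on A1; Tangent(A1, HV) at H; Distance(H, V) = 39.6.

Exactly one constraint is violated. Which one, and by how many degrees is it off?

Tangent(A1, HV) at H — off by 4.50°.

P = (0.00, 0.00) ✓; P.y = 0.00, B.y = 0.00 ✓; |PB| = 57.60 ✓; ∠(FB, BP) = 90.00° ✓; |FB| = 5.400 ✓; bearing(F→H) − bearing(F→B) = 76.00° ✓; |FH| = 5.400 ✓; ∠(FH, HV) = 85.50° ✗; |HV| = 39.60 ✓.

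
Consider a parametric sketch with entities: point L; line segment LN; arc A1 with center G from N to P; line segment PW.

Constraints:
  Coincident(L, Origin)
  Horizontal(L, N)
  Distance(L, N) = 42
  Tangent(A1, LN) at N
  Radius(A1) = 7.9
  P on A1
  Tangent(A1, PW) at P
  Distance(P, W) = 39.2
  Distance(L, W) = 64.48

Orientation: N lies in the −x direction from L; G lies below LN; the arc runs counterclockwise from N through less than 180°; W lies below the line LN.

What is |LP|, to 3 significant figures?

50.6

L is at the origin; L and N share the same y with |LN| = 42.0 and N on the −x side, so N = (-42.0, 0.00). A1 meets LN tangentially, so GN is at right angles to LN, so G = N + (0, -7.9) = (-42.0, -7.90). Since GP ⟂ PW (tangency), |GW| = √(7.9² + 39.2²) = 40.0 regardless of where P sits on A1. So W lies on both circle(L, 64.48) and circle(G, 40.0); the below-LN intersection is W = (-43.2, -47.9). P is the foot of the tangent from W: P = (-49.8, -9.23).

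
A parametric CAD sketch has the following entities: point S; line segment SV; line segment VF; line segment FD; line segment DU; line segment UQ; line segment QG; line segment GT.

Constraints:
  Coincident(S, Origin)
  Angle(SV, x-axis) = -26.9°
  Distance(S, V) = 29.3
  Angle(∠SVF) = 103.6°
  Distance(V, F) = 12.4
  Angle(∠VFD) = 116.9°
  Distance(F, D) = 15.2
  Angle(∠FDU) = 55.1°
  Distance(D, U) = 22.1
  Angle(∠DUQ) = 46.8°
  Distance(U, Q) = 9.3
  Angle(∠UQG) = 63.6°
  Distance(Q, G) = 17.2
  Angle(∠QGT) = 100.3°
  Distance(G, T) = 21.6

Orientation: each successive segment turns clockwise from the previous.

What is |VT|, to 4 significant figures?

31.96

∠UQG = 63.6° gives QG at 179.1° from the x-axis; with |QG| = 17.2, G = (3.337, -16.43). ∠QGT = 100.3° gives GT at 99.40° from the x-axis; with |GT| = 21.6, T = (-0.1909, 4.879). Then |VT| = |T − V| = 31.96.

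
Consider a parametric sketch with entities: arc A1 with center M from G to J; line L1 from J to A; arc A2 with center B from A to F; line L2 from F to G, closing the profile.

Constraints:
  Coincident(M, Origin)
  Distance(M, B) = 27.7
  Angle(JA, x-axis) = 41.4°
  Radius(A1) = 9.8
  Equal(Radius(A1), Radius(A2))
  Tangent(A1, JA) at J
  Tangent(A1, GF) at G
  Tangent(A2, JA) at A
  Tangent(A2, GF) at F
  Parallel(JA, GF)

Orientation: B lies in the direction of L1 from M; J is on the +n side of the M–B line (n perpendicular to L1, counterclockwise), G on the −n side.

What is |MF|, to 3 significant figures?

29.4

The slot axis is L1's direction at 41.4°, so u = (cos 41.4°, sin 41.4°) = (0.750, 0.661) and n = (−sin 41.4°, cos 41.4°) = (-0.661, 0.750). M is at the origin and B lies 27.7 along u from M, so B = 27.7·u = (20.8, 18.3). Tangency of A1 to both parallel lines with radius 9.8 puts J and G at M ± 9.8·n: J = (-6.48, 7.35), G = (6.48, -7.35). Equal radii place A and F the same way about B: A = B + 9.8·n = (14.3, 25.7), F = B − 9.8·n = (27.3, 11.0). Then |MF| = |F − M| = 29.4.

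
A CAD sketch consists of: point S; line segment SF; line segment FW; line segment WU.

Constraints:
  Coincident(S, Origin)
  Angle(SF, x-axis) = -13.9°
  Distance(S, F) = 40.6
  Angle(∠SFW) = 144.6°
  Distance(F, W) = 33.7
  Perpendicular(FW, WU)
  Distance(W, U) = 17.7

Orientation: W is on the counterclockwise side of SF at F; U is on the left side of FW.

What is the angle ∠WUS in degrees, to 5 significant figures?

94.979°

S is at the origin; SF runs at -13.9° with length 40.6, so F = 40.6·(cos -13.9°, sin -13.9°) = (39.411, -9.7533). ∠SFW = 144.6°, so FW runs at -13.9° + (180° − 144.6°) = 21.500° from the x-axis; with |FW| = 33.7, W = F + 33.7·(cos 21.500°, sin 21.500°) = (70.766, 2.5978). FW ⟂ WU; with |WU| = 17.7 on the left of FW, U = W + 17.7·(-0.36650, 0.93042) = (64.279, 19.066). Then cos ∠WUS = UW·US / (|UW||US|), giving 94.979°.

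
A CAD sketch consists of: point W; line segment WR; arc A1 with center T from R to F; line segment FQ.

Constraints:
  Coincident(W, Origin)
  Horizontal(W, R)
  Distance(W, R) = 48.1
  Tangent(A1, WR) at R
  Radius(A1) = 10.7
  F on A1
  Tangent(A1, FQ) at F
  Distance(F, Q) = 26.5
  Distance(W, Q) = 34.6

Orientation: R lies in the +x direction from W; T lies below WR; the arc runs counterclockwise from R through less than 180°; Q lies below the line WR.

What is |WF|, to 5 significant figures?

39.802

W is at the origin; WR is horizontal with |WR| = 48.1 and R on the +x side, so R = (48.100, 0.0000). Tangency of A1 to WR means the radius TR is perpendicular to WR, so T = R + (0, -10.7) = (48.100, -10.700). Since TF ⟂ FQ (tangency), |TQ| = √(10.7² + 26.5²) = 28.579 regardless of where F sits on A1. So Q lies on both circle(W, 34.6) and circle(T, 28.579); the below-WR intersection is Q = (23.557, -25.342). F is the foot of the tangent from Q: F = (39.576, -4.2319).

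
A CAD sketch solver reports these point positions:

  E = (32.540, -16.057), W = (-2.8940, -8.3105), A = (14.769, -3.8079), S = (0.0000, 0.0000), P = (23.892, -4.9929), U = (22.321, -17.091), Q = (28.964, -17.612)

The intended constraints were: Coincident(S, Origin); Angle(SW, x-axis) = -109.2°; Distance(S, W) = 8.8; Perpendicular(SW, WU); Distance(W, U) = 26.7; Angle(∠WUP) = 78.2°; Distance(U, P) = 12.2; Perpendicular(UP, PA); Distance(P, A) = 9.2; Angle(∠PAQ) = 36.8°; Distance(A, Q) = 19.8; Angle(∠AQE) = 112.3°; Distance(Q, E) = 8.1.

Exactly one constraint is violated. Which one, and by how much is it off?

Distance(Q, E) = 8.1 — off by 4.20.

S = (0.00, 0.00) ✓; SW at -109.2° ✓; |SW| = 8.800 ✓; ∠(SW, WU) = 90.00° ✓; |WU| = 26.70 ✓; ∠WUP = 78.20° ✓; |UP| = 12.20 ✓; ∠(UP, PA) = 90.00° ✓; |PA| = 9.200 ✓; ∠PAQ = 36.80° ✓; |AQ| = 19.80 ✓; ∠AQE = 112.3° ✓; |QE| = 3.899 ✗.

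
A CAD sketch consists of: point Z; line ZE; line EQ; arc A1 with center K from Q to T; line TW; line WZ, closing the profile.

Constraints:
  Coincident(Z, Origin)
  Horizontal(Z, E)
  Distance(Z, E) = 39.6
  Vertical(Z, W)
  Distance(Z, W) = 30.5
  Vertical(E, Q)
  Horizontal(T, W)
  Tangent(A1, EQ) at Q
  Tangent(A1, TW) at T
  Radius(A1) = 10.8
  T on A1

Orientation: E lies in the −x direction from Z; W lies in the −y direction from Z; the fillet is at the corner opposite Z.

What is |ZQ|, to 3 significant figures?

44.2

The virtual corner opposite Z is at (-39.6, -30.5). A1 meets EQ tangentially, so KQ is at right angles to EQ and since A1 is tangent to TW there, KT ⟂ TW, with radius 10.8, so the center K sits 10.8 in from both sides at K = (-28.8, -19.7). That places the tangent points at Q = (-39.6, -19.7) on EQ and T = (-28.8, -30.5) on TW. Then |ZQ| = |Q − Z| = 44.2.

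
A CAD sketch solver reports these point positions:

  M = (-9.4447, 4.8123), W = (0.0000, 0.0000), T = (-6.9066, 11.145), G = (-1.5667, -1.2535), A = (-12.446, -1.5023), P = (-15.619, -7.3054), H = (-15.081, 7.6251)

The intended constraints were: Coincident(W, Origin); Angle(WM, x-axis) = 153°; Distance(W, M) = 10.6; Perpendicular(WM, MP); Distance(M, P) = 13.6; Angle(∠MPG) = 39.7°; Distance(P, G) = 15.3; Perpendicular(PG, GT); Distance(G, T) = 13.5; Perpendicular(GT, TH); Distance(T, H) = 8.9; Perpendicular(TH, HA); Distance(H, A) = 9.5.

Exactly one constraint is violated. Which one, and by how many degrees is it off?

Perpendicular(TH, HA) — off by 7.19°.

W = (0.00, 0.00) ✓; WM at 153.0° ✓; |WM| = 10.60 ✓; ∠(WM, MP) = 90.00° ✓; |MP| = 13.60 ✓; ∠MPG = 39.70° ✓; |PG| = 15.30 ✓; ∠(PG, GT) = 90.00° ✓; |GT| = 13.50 ✓; ∠(GT, TH) = 90.00° ✓; |TH| = 8.900 ✓; ∠(TH, HA) = 82.81° ✗; |HA| = 9.500 ✓.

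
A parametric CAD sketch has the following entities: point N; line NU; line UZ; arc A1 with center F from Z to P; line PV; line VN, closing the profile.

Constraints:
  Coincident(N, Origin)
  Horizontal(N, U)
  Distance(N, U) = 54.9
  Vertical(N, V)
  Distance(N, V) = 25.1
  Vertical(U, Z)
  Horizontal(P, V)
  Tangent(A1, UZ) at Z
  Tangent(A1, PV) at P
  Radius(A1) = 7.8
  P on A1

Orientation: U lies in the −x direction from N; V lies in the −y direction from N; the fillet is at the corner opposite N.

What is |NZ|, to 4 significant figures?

57.56

N is at the origin; N and U share the same y with |NU| = 54.9 and U on the −x side, so U = (-54.90, 0.000). N and V share the same x with |NV| = 25.1 and V on the −y side, so V = (0.000, -25.10). The virtual corner opposite N is at (-54.90, -25.10). Since A1 is tangent to UZ there, FZ ⟂ UZ and the tangent condition forces FP to be normal to PV, with radius 7.8, so the center F sits 7.8 in from both sides at F = (-47.10, -17.30). That places the tangent points at Z = (-54.90, -17.30) on UZ and P = (-47.10, -25.10) on PV. Then |NZ| = |Z − N| = 57.56.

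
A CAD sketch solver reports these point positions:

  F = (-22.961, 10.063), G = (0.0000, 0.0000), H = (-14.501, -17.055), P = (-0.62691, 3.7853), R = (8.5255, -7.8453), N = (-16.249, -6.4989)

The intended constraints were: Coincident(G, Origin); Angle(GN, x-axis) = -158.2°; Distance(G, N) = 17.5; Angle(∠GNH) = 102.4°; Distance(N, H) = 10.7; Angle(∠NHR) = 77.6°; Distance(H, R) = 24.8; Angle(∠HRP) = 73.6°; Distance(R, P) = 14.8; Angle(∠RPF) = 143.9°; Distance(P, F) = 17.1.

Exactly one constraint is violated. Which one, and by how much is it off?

Distance(P, F) = 17.1 — off by 6.10.

G = (0.00, 0.00) ✓; GN at -158.2° ✓; |GN| = 17.50 ✓; ∠GNH = 102.4° ✓; |NH| = 10.70 ✓; ∠NHR = 77.60° ✓; |HR| = 24.80 ✓; ∠HRP = 73.60° ✓; |RP| = 14.80 ✓; ∠RPF = 143.9° ✓; |PF| = 23.20 ✗.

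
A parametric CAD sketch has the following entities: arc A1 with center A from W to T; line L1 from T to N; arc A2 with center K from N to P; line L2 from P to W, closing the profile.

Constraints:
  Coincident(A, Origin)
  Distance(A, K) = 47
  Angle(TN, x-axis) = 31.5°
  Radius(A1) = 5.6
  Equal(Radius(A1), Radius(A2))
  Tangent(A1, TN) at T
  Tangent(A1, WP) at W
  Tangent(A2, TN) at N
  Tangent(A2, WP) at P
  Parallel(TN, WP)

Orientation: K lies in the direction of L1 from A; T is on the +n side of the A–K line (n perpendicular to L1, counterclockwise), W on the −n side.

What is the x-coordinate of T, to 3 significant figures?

-2.93

The slot axis is L1's direction at 31.5°, so u = (cos 31.5°, sin 31.5°) = (0.853, 0.522) and n = (−sin 31.5°, cos 31.5°) = (-0.522, 0.853). A is at the origin and K lies 47.0 along u from A, so K = 47.0·u = (40.1, 24.6). Tangency of A1 to both parallel lines with radius 5.6 puts T and W at A ± 5.6·n: T = (-2.93, 4.77), W = (2.93, -4.77). So T.x = -2.93.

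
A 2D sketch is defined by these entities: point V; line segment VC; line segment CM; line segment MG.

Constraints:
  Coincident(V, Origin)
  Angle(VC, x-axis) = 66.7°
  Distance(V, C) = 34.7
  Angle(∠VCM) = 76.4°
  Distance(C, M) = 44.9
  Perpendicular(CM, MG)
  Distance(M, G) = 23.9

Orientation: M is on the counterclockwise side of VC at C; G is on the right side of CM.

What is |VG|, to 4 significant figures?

68.34

∠VCM = 76.4°, so CM runs at 66.7° + (180° − 76.4°) = 170.3° from the x-axis; with |CM| = 44.9, M = C + 44.9·(cos 170.3°, sin 170.3°) = (-30.53, 39.44). CM ⟂ MG; with |MG| = 23.9 on the right of CM, G = M + 23.9·(0.1685, 0.9857) = (-26.51, 62.99). Then |VG| = |G − V| = 68.34.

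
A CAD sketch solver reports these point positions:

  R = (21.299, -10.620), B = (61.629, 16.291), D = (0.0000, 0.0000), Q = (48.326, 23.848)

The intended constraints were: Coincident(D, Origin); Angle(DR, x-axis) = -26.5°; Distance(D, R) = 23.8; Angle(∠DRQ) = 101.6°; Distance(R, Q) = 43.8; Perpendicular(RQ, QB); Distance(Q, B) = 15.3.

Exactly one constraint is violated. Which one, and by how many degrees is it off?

Perpendicular(RQ, QB) — off by 8.50°.

D = (0.00, 0.00) ✓; DR at -26.50° ✓; |DR| = 23.80 ✓; ∠DRQ = 101.6° ✓; |RQ| = 43.80 ✓; ∠(RQ, QB) = 81.50° ✗; |QB| = 15.30 ✓.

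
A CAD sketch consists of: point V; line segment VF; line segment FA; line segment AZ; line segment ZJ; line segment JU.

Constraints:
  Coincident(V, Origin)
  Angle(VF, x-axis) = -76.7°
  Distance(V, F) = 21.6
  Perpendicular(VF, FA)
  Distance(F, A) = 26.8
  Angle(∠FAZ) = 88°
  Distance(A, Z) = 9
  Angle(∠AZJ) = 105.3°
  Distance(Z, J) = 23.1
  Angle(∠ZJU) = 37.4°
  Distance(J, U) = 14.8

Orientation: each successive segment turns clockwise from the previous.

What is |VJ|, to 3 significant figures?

8.32

V is at the origin; VF runs at -76.7° with length 21.6, so F = (4.97, -21.0). VF is perpendicular to FA, so FA runs at -167°; with |FA| = 26.8, A = (-21.1, -27.2). ∠FAZ = 88.0° gives AZ at 101° from the x-axis; with |AZ| = 9.0, Z = (-22.9, -18.4). ∠AZJ = 105.3° gives ZJ at 26.6° from the x-axis; with |ZJ| = 23.1, J = (-2.22, -8.02). Then |VJ| = |J − V| = 8.32.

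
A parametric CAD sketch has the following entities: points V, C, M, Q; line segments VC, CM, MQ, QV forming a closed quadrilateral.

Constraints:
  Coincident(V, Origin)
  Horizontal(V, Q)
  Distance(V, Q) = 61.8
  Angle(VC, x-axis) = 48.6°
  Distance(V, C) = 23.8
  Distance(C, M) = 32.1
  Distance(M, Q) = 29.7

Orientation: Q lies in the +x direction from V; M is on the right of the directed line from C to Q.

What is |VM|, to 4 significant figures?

34.63

Checks: |CM| = 32.10 ✓; |MQ| = 29.70 ✓.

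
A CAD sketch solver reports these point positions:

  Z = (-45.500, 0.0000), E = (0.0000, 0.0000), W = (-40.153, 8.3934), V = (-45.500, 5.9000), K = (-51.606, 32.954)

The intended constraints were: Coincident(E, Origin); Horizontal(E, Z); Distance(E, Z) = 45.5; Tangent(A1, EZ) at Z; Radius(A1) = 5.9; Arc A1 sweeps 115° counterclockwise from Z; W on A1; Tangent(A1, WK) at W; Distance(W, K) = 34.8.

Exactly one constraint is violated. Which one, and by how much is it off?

Distance(W, K) = 34.8 — off by 7.70.

E = (0.00, 0.00) ✓; E.y = 0.00, Z.y = 0.00 ✓; |EZ| = 45.50 ✓; ∠(VZ, ZE) = 90.00° ✓; |VZ| = 5.900 ✓; bearing(V→W) − bearing(V→Z) = 115.0° ✓; |VW| = 5.900 ✓; ∠(VW, WK) = 90.00° ✓; |WK| = 27.10 ✗.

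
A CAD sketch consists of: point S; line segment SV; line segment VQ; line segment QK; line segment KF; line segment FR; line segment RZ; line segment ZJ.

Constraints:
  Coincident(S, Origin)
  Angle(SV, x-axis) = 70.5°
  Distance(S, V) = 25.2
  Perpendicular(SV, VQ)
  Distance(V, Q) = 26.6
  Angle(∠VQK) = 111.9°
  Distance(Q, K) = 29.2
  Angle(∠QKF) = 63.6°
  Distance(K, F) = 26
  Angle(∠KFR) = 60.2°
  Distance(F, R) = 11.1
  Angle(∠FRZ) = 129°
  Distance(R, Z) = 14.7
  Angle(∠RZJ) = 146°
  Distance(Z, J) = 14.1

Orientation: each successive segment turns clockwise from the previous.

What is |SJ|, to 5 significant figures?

44.919

S is at the origin; SV runs at 70.5° with length 25.2, so V = (8.4119, 23.755). SV is perpendicular to VQ, so VQ runs at -19.500°; with |VQ| = 26.6, Q = (33.486, 14.875). ∠VQK = 111.9° gives QK at -87.600° from the x-axis; with |QK| = 29.2, K = (34.709, -14.299). ∠QKF = 63.6° gives KF at 156.00° from the x-axis; with |KF| = 26.0, F = (10.957, -3.7239). ∠KFR = 60.2° gives FR at 36.200° from the x-axis; with |FR| = 11.1, R = (19.914, 2.8318). ∠FRZ = 129.0° gives RZ at -14.800° from the x-axis; with |RZ| = 14.7, Z = (34.126, -0.92326). ∠RZJ = 146.0° gives ZJ at -48.800° from the x-axis; with |ZJ| = 14.1, J = (43.414, -11.532). Then |SJ| = |J − S| = 44.919.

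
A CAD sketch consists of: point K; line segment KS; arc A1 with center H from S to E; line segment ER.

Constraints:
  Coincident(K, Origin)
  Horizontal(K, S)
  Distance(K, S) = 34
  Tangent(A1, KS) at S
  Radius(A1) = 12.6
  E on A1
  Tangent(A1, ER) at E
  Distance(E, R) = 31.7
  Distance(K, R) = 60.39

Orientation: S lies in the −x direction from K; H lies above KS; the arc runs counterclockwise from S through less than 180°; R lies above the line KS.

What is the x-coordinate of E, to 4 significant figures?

-23.04

Checks: |HS| = 12.60 ✓; |HE| = 12.60 ✓; ∠(HE, ER) = 90.00° ✓; |ER| = 31.70 ✓; |KR| = 60.39 ✓.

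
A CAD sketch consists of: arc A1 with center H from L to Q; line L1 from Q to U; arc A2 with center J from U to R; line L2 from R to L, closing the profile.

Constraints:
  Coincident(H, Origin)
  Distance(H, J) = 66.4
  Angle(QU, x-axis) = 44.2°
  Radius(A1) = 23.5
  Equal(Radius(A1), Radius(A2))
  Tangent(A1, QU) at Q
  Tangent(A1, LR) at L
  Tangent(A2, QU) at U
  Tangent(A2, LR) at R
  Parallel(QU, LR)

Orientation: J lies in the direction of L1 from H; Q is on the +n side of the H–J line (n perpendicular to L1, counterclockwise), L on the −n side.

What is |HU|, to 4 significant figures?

70.44

The slot axis is L1's direction at 44.2°, so u = (cos 44.2°, sin 44.2°) = (0.7169, 0.6972) and n = (−sin 44.2°, cos 44.2°) = (-0.6972, 0.7169). H is at the origin and J lies 66.4 along u from H, so J = 66.4·u = (47.60, 46.29). Tangency of A1 to both parallel lines with radius 23.5 puts Q and L at H ± 23.5·n: Q = (-16.38, 16.85), L = (16.38, -16.85). Equal radii place U and R the same way about J: U = J + 23.5·n = (31.22, 63.14), R = J − 23.5·n = (63.99, 29.44). Then |HU| = |U − H| = 70.44.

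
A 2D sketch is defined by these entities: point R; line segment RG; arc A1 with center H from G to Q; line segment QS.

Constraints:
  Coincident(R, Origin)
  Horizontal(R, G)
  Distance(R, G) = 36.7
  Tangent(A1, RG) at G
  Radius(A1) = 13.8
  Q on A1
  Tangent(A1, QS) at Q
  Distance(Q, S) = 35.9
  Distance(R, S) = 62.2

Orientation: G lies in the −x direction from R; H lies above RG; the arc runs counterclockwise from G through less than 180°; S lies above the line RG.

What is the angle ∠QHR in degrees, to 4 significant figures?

37.44°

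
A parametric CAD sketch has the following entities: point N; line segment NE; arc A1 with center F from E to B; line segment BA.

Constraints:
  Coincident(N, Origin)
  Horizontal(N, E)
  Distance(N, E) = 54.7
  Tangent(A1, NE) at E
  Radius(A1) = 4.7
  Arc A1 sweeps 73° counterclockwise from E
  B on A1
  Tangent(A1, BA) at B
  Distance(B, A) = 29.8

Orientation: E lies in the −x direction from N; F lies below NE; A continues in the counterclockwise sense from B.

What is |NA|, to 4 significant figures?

74.99

N is at the origin; N and E share the same y with |NE| = 54.7 and E on the −x side, so E = (-54.70, 0.000). Tangency of A1 to NE means the radius FE is perpendicular to NE, so F = E + (0, -4.7) = (-54.70, -4.700). On A1, E sits at bearing 90° from F; a 73° counterclockwise sweep puts B at bearing 163°, so B = F + 4.7·(cos 163°, sin 163°) = (-59.19, -3.326). The tangent condition forces FB to be normal to BA, so BA runs along (−sin 163°, cos 163°); with |BA| = 29.8, A = (-67.91, -31.82). Then |NA| = |A − N| = 74.99.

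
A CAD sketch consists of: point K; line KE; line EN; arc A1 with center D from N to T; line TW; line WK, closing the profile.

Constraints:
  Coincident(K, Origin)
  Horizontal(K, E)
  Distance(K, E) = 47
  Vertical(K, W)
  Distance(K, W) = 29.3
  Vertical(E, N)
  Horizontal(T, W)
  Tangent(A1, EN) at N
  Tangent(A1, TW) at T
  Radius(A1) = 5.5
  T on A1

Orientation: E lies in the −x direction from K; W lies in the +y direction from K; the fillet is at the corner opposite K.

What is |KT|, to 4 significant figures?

50.80

K is at the origin; KE is horizontal with |KE| = 47.0 and E on the −x side, so E = (-47.00, 0.000). KW is vertical with |KW| = 29.3 and W on the +y side, so W = (0.000, 29.30). The virtual corner opposite K is at (-47.00, 29.30). Tangency of A1 to EN means the radius DN is perpendicular to EN and since A1 is tangent to TW there, DT ⟂ TW, with radius 5.5, so the center D sits 5.5 in from both sides at D = (-41.50, 23.80). That places the tangent points at N = (-47.00, 23.80) on EN and T = (-41.50, 29.30) on TW. Then |KT| = |T − K| = 50.80.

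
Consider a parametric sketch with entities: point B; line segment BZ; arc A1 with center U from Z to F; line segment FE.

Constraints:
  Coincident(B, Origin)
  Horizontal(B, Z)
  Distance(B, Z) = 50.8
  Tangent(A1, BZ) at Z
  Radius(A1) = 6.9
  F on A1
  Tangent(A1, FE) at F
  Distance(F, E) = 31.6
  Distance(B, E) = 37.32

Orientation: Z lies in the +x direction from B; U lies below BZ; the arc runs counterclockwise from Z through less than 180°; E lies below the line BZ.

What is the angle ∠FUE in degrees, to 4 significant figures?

77.68°

B is at the origin; BZ is horizontal with |BZ| = 50.8 and Z on the +x side, so Z = (50.80, 0.000). The tangent condition forces UZ to be normal to BZ, so U = Z + (0, -6.9) = (50.80, -6.900). Since UF ⟂ FE (tangency), |UE| = √(6.9² + 31.6²) = 32.34 regardless of where F sits on A1. So E lies on both circle(B, 37.32) and circle(U, 32.34); the below-BZ intersection is E = (25.59, -27.16). F is the foot of the tangent from E: F = (45.43, -2.568).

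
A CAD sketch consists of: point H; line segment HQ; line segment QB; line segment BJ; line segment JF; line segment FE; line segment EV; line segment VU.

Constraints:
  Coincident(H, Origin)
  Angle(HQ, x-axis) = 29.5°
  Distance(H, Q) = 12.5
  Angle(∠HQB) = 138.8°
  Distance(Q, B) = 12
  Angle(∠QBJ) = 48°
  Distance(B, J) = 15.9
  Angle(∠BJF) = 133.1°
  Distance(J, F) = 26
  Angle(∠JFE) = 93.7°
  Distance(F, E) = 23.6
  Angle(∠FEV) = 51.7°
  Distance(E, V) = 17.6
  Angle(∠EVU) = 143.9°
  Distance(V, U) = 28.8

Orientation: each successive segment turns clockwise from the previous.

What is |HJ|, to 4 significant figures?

11.35

H is at the origin; HQ runs at 29.5° with length 12.5, so Q = (10.88, 6.155). ∠HQB = 138.8° gives QB at -11.70° from the x-axis; with |QB| = 12.0, B = (22.63, 3.722). ∠QBJ = 48.0° gives BJ at -143.7° from the x-axis; with |BJ| = 15.9, J = (9.816, -5.691). Then |HJ| = |J − H| = 11.35.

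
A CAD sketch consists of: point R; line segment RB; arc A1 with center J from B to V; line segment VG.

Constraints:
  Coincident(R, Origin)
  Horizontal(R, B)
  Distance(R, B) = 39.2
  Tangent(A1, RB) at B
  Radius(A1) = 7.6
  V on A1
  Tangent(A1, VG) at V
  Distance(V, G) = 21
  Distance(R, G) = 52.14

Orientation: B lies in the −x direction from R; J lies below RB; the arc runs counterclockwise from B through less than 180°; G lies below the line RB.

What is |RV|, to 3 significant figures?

47.5

R is at the origin; RB is horizontal with |RB| = 39.2 and B on the −x side, so B = (-39.2, 0.00). Since A1 is tangent to RB there, JB ⟂ RB, so J = B + (0, -7.6) = (-39.2, -7.60). Since JV ⟂ VG (tangency), |JG| = √(7.6² + 21.0²) = 22.3 regardless of where V sits on A1. So G lies on both circle(R, 52.14) and circle(J, 22.3); the below-RB intersection is G = (-42.9, -29.6). V is the foot of the tangent from G: V = (-46.7, -8.96).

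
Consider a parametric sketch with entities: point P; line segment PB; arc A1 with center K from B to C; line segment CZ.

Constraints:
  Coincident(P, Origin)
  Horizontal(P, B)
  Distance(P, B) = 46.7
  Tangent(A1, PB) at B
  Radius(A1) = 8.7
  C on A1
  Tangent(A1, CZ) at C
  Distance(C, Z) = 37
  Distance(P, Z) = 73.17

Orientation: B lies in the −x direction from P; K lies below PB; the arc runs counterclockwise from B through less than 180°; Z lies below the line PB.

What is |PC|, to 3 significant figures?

56.0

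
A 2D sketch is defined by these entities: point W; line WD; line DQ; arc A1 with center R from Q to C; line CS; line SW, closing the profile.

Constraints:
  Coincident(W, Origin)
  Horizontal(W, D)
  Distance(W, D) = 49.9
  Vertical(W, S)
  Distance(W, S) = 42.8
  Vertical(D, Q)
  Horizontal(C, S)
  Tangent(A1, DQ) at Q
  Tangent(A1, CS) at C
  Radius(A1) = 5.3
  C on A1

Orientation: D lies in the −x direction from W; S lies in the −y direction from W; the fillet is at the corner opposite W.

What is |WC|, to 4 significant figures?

61.81

W is at the origin; WD is horizontal with |WD| = 49.9 and D on the −x side, so D = (-49.90, 0.000). W and S share the same x with |WS| = 42.8 and S on the −y side, so S = (0.000, -42.80). The virtual corner opposite W is at (-49.90, -42.80). Since A1 is tangent to DQ there, RQ ⟂ DQ and since A1 is tangent to CS there, RC ⟂ CS, with radius 5.3, so the center R sits 5.3 in from both sides at R = (-44.60, -37.50). That places the tangent points at Q = (-49.90, -37.50) on DQ and C = (-44.60, -42.80) on CS. Then |WC| = |C − W| = 61.81.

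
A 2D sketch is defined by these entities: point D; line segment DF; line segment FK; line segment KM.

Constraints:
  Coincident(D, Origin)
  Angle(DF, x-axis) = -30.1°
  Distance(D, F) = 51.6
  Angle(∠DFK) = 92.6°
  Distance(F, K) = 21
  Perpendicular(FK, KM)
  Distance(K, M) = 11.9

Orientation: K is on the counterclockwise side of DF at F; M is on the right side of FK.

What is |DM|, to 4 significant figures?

67.60

D is at the origin; DF runs at -30.1° with length 51.6, so F = 51.6·(cos -30.1°, sin -30.1°) = (44.64, -25.88). ∠DFK = 92.6°, so FK runs at -30.1° + (180° − 92.6°) = 57.30° from the x-axis; with |FK| = 21.0, K = F + 21.0·(cos 57.30°, sin 57.30°) = (55.99, -8.206). The perpendicularity gives KM at right angles to FK; with |KM| = 11.9 on the right of FK, M = K + 11.9·(0.8415, -0.5402) = (66.00, -14.64). Then |DM| = |M − D| = 67.60.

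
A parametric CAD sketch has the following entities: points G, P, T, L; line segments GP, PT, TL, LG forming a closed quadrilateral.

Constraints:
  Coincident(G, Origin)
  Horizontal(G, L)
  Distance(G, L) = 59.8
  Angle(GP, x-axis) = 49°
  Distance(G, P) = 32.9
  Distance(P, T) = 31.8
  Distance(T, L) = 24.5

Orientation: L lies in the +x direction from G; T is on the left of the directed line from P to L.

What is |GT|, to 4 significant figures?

58.36

Checks: |PT| = 31.80 ✓; |TL| = 24.50 ✓.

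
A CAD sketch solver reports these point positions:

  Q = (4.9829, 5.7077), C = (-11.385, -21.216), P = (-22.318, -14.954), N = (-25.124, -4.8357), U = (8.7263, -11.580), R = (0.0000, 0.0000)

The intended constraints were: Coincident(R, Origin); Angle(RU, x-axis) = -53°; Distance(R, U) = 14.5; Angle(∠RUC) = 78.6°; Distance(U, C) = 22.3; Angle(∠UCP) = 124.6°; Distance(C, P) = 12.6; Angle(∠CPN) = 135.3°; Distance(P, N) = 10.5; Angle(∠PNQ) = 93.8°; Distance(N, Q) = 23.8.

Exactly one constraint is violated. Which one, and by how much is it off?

Distance(N, Q) = 23.8 — off by 8.10.

R = (0.00, 0.00) ✓; RU at -53.00° ✓; |RU| = 14.50 ✓; ∠RUC = 78.60° ✓; |UC| = 22.30 ✓; ∠UCP = 124.6° ✓; |CP| = 12.60 ✓; ∠CPN = 135.3° ✓; |PN| = 10.50 ✓; ∠PNQ = 93.80° ✓; |NQ| = 31.90 ✗.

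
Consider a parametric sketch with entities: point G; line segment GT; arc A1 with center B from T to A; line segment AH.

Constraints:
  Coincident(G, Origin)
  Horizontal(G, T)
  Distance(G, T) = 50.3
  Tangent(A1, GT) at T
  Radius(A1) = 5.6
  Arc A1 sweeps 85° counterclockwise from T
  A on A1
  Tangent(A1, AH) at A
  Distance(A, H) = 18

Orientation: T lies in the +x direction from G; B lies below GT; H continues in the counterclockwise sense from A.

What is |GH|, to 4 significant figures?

48.92

G is at the origin; G and T share the same y with |GT| = 50.3 and T on the +x side, so T = (50.30, 0.000). Since A1 is tangent to GT there, BT ⟂ GT, so B = T + (0, -5.6) = (50.30, -5.600). On A1, T sits at bearing 90° from B; an 85° counterclockwise sweep puts A at bearing 175°, so A = B + 5.6·(cos 175°, sin 175°) = (44.72, -5.112). The tangent condition forces BA to be normal to AH, so AH runs along (−sin 175°, cos 175°); with |AH| = 18.0, H = (43.15, -23.04). Then |GH| = |H − G| = 48.92.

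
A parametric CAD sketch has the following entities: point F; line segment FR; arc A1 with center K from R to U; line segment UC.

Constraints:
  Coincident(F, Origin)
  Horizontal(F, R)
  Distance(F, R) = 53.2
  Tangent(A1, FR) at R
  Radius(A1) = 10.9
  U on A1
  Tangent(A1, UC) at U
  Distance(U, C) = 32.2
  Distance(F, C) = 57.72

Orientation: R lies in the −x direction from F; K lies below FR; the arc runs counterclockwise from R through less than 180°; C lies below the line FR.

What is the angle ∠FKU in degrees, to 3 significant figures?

149°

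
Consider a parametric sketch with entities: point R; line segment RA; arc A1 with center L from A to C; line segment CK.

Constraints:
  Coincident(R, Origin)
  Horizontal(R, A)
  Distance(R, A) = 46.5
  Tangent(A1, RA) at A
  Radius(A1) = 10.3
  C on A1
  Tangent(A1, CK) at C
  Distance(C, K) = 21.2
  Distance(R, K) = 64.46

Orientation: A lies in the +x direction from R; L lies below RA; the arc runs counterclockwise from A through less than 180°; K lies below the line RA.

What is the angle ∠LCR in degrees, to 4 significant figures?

105.7°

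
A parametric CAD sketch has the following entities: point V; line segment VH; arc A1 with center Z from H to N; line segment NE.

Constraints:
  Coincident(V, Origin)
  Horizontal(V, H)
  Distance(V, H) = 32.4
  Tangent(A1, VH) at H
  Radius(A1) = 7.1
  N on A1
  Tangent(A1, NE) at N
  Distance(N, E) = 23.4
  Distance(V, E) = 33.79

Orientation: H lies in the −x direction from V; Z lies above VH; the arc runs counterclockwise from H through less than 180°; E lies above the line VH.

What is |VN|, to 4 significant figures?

26.08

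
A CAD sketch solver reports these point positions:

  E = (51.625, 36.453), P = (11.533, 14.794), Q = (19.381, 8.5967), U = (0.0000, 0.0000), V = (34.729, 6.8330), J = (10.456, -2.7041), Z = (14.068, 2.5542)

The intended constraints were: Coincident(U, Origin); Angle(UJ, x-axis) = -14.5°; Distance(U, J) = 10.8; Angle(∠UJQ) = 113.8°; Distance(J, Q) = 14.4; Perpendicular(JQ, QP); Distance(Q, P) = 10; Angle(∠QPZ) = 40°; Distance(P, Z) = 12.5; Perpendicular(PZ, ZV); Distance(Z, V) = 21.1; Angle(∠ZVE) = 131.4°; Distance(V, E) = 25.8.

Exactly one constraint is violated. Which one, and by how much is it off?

Distance(V, E) = 25.8 — off by 8.30.

U = (0.00, 0.00) ✓; UJ at -14.50° ✓; |UJ| = 10.80 ✓; ∠UJQ = 113.8° ✓; |JQ| = 14.40 ✓; ∠(JQ, QP) = 90.00° ✓; |QP| = 10.00 ✓; ∠QPZ = 40.00° ✓; |PZ| = 12.50 ✓; ∠(PZ, ZV) = 90.00° ✓; |ZV| = 21.10 ✓; ∠ZVE = 131.4° ✓; |VE| = 34.10 ✗.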